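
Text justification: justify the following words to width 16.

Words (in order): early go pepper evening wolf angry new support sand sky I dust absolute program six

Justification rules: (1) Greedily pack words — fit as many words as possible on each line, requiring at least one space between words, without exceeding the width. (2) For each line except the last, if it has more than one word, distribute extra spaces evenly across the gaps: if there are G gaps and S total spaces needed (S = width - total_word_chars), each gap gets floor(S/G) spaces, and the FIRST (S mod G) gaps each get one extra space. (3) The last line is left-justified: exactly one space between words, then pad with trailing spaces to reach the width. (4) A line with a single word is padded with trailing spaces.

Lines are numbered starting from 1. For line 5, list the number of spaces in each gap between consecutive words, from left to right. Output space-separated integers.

Line 1: ['early', 'go', 'pepper'] (min_width=15, slack=1)
Line 2: ['evening', 'wolf'] (min_width=12, slack=4)
Line 3: ['angry', 'new'] (min_width=9, slack=7)
Line 4: ['support', 'sand', 'sky'] (min_width=16, slack=0)
Line 5: ['I', 'dust', 'absolute'] (min_width=15, slack=1)
Line 6: ['program', 'six'] (min_width=11, slack=5)

Answer: 2 1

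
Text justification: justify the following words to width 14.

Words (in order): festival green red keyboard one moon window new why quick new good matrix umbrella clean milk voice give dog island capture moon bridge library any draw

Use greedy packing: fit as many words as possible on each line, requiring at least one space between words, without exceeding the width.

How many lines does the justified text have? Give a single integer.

Answer: 13

Derivation:
Line 1: ['festival', 'green'] (min_width=14, slack=0)
Line 2: ['red', 'keyboard'] (min_width=12, slack=2)
Line 3: ['one', 'moon'] (min_width=8, slack=6)
Line 4: ['window', 'new', 'why'] (min_width=14, slack=0)
Line 5: ['quick', 'new', 'good'] (min_width=14, slack=0)
Line 6: ['matrix'] (min_width=6, slack=8)
Line 7: ['umbrella', 'clean'] (min_width=14, slack=0)
Line 8: ['milk', 'voice'] (min_width=10, slack=4)
Line 9: ['give', 'dog'] (min_width=8, slack=6)
Line 10: ['island', 'capture'] (min_width=14, slack=0)
Line 11: ['moon', 'bridge'] (min_width=11, slack=3)
Line 12: ['library', 'any'] (min_width=11, slack=3)
Line 13: ['draw'] (min_width=4, slack=10)
Total lines: 13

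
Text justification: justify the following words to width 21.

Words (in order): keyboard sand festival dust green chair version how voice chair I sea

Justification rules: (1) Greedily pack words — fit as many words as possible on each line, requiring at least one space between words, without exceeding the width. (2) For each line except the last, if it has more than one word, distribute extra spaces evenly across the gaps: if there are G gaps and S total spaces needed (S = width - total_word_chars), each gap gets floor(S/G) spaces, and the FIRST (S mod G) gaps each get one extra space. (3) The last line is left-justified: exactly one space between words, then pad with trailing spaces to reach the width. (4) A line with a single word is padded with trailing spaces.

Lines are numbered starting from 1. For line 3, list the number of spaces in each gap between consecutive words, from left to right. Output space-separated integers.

Line 1: ['keyboard', 'sand'] (min_width=13, slack=8)
Line 2: ['festival', 'dust', 'green'] (min_width=19, slack=2)
Line 3: ['chair', 'version', 'how'] (min_width=17, slack=4)
Line 4: ['voice', 'chair', 'I', 'sea'] (min_width=17, slack=4)

Answer: 3 3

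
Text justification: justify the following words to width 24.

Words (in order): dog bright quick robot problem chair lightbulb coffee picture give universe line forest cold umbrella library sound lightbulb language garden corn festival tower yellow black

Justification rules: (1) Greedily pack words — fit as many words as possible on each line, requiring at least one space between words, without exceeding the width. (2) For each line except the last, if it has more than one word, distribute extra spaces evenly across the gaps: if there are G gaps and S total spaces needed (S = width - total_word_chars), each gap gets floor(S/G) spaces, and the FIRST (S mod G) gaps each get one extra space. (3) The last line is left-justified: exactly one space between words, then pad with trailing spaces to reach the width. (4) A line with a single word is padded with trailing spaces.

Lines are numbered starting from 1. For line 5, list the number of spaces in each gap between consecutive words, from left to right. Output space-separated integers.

Answer: 3 2

Derivation:
Line 1: ['dog', 'bright', 'quick', 'robot'] (min_width=22, slack=2)
Line 2: ['problem', 'chair', 'lightbulb'] (min_width=23, slack=1)
Line 3: ['coffee', 'picture', 'give'] (min_width=19, slack=5)
Line 4: ['universe', 'line', 'forest'] (min_width=20, slack=4)
Line 5: ['cold', 'umbrella', 'library'] (min_width=21, slack=3)
Line 6: ['sound', 'lightbulb', 'language'] (min_width=24, slack=0)
Line 7: ['garden', 'corn', 'festival'] (min_width=20, slack=4)
Line 8: ['tower', 'yellow', 'black'] (min_width=18, slack=6)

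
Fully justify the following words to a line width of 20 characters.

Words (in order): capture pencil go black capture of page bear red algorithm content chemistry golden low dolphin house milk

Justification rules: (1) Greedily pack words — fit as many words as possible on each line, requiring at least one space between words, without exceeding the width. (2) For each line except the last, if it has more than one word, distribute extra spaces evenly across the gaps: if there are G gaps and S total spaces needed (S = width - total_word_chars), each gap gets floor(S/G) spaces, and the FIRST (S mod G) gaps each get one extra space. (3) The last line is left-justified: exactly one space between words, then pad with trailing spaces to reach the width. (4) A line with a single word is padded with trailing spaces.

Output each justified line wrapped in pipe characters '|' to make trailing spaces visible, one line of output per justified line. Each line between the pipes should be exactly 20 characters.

Line 1: ['capture', 'pencil', 'go'] (min_width=17, slack=3)
Line 2: ['black', 'capture', 'of'] (min_width=16, slack=4)
Line 3: ['page', 'bear', 'red'] (min_width=13, slack=7)
Line 4: ['algorithm', 'content'] (min_width=17, slack=3)
Line 5: ['chemistry', 'golden', 'low'] (min_width=20, slack=0)
Line 6: ['dolphin', 'house', 'milk'] (min_width=18, slack=2)

Answer: |capture   pencil  go|
|black   capture   of|
|page     bear    red|
|algorithm    content|
|chemistry golden low|
|dolphin house milk  |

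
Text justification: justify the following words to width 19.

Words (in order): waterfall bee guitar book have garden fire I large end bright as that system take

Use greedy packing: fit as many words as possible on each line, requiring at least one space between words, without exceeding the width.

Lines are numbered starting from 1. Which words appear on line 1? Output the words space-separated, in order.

Answer: waterfall bee

Derivation:
Line 1: ['waterfall', 'bee'] (min_width=13, slack=6)
Line 2: ['guitar', 'book', 'have'] (min_width=16, slack=3)
Line 3: ['garden', 'fire', 'I', 'large'] (min_width=19, slack=0)
Line 4: ['end', 'bright', 'as', 'that'] (min_width=18, slack=1)
Line 5: ['system', 'take'] (min_width=11, slack=8)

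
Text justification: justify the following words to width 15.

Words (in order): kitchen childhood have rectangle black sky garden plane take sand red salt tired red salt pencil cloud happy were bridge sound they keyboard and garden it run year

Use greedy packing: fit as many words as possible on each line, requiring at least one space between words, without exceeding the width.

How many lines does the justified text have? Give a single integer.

Answer: 13

Derivation:
Line 1: ['kitchen'] (min_width=7, slack=8)
Line 2: ['childhood', 'have'] (min_width=14, slack=1)
Line 3: ['rectangle', 'black'] (min_width=15, slack=0)
Line 4: ['sky', 'garden'] (min_width=10, slack=5)
Line 5: ['plane', 'take', 'sand'] (min_width=15, slack=0)
Line 6: ['red', 'salt', 'tired'] (min_width=14, slack=1)
Line 7: ['red', 'salt', 'pencil'] (min_width=15, slack=0)
Line 8: ['cloud', 'happy'] (min_width=11, slack=4)
Line 9: ['were', 'bridge'] (min_width=11, slack=4)
Line 10: ['sound', 'they'] (min_width=10, slack=5)
Line 11: ['keyboard', 'and'] (min_width=12, slack=3)
Line 12: ['garden', 'it', 'run'] (min_width=13, slack=2)
Line 13: ['year'] (min_width=4, slack=11)
Total lines: 13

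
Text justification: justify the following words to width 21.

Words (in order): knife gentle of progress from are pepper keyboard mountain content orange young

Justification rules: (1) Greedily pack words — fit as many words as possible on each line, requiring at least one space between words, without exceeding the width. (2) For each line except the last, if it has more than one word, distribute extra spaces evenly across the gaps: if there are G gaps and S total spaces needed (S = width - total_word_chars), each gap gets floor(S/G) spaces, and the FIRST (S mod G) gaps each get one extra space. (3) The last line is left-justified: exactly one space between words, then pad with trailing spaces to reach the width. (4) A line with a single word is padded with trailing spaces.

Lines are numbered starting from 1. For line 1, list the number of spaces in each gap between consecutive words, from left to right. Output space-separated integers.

Line 1: ['knife', 'gentle', 'of'] (min_width=15, slack=6)
Line 2: ['progress', 'from', 'are'] (min_width=17, slack=4)
Line 3: ['pepper', 'keyboard'] (min_width=15, slack=6)
Line 4: ['mountain', 'content'] (min_width=16, slack=5)
Line 5: ['orange', 'young'] (min_width=12, slack=9)

Answer: 4 4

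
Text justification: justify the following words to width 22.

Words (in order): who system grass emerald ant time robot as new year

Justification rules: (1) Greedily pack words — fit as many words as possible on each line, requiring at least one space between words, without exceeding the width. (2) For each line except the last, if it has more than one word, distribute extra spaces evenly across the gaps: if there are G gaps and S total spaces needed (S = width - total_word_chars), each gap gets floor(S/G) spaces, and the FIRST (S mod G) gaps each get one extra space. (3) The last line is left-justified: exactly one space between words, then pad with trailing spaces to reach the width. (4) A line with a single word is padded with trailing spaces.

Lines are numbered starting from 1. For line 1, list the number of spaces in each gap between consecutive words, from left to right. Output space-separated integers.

Line 1: ['who', 'system', 'grass'] (min_width=16, slack=6)
Line 2: ['emerald', 'ant', 'time', 'robot'] (min_width=22, slack=0)
Line 3: ['as', 'new', 'year'] (min_width=11, slack=11)

Answer: 4 4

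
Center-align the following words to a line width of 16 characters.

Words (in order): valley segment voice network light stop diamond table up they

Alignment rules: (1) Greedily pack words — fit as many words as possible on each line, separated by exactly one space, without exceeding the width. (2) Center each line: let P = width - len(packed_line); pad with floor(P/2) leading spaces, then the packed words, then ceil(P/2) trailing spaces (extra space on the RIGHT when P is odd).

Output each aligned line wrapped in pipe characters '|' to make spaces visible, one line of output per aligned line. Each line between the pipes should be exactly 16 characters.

Line 1: ['valley', 'segment'] (min_width=14, slack=2)
Line 2: ['voice', 'network'] (min_width=13, slack=3)
Line 3: ['light', 'stop'] (min_width=10, slack=6)
Line 4: ['diamond', 'table', 'up'] (min_width=16, slack=0)
Line 5: ['they'] (min_width=4, slack=12)

Answer: | valley segment |
| voice network  |
|   light stop   |
|diamond table up|
|      they      |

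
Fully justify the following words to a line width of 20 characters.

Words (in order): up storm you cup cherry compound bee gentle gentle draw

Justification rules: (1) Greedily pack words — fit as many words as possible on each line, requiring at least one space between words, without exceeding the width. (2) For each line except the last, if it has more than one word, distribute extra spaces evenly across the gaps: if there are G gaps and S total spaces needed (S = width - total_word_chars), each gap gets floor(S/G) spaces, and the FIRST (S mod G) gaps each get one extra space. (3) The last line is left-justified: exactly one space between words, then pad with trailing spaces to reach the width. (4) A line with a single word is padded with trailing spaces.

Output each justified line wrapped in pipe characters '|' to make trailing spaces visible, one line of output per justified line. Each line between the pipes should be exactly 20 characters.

Answer: |up   storm  you  cup|
|cherry  compound bee|
|gentle gentle draw  |

Derivation:
Line 1: ['up', 'storm', 'you', 'cup'] (min_width=16, slack=4)
Line 2: ['cherry', 'compound', 'bee'] (min_width=19, slack=1)
Line 3: ['gentle', 'gentle', 'draw'] (min_width=18, slack=2)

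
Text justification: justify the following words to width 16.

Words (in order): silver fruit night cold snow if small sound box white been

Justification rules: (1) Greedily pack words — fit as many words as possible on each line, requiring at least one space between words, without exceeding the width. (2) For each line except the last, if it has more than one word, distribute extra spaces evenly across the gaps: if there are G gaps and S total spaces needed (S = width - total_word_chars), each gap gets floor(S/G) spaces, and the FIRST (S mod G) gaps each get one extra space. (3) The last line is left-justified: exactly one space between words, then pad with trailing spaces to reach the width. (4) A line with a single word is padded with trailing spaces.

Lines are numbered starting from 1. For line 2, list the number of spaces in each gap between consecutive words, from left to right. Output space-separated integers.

Line 1: ['silver', 'fruit'] (min_width=12, slack=4)
Line 2: ['night', 'cold', 'snow'] (min_width=15, slack=1)
Line 3: ['if', 'small', 'sound'] (min_width=14, slack=2)
Line 4: ['box', 'white', 'been'] (min_width=14, slack=2)

Answer: 2 1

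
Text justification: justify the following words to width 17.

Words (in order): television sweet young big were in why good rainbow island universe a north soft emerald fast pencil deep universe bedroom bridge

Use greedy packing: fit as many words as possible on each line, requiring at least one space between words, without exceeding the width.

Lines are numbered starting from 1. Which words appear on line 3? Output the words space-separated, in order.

Answer: why good rainbow

Derivation:
Line 1: ['television', 'sweet'] (min_width=16, slack=1)
Line 2: ['young', 'big', 'were', 'in'] (min_width=17, slack=0)
Line 3: ['why', 'good', 'rainbow'] (min_width=16, slack=1)
Line 4: ['island', 'universe', 'a'] (min_width=17, slack=0)
Line 5: ['north', 'soft'] (min_width=10, slack=7)
Line 6: ['emerald', 'fast'] (min_width=12, slack=5)
Line 7: ['pencil', 'deep'] (min_width=11, slack=6)
Line 8: ['universe', 'bedroom'] (min_width=16, slack=1)
Line 9: ['bridge'] (min_width=6, slack=11)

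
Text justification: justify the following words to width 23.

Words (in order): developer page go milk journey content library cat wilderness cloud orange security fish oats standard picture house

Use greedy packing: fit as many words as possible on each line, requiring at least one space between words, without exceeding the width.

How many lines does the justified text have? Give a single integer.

Answer: 6

Derivation:
Line 1: ['developer', 'page', 'go', 'milk'] (min_width=22, slack=1)
Line 2: ['journey', 'content', 'library'] (min_width=23, slack=0)
Line 3: ['cat', 'wilderness', 'cloud'] (min_width=20, slack=3)
Line 4: ['orange', 'security', 'fish'] (min_width=20, slack=3)
Line 5: ['oats', 'standard', 'picture'] (min_width=21, slack=2)
Line 6: ['house'] (min_width=5, slack=18)
Total lines: 6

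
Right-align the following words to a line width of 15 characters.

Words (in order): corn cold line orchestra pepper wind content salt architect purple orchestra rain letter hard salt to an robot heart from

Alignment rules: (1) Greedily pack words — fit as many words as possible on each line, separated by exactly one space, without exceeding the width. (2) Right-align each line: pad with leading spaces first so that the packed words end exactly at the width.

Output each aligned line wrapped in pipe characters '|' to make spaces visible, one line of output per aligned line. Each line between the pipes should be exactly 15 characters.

Answer: | corn cold line|
|      orchestra|
|    pepper wind|
|   content salt|
|      architect|
|         purple|
| orchestra rain|
|    letter hard|
|     salt to an|
|    robot heart|
|           from|

Derivation:
Line 1: ['corn', 'cold', 'line'] (min_width=14, slack=1)
Line 2: ['orchestra'] (min_width=9, slack=6)
Line 3: ['pepper', 'wind'] (min_width=11, slack=4)
Line 4: ['content', 'salt'] (min_width=12, slack=3)
Line 5: ['architect'] (min_width=9, slack=6)
Line 6: ['purple'] (min_width=6, slack=9)
Line 7: ['orchestra', 'rain'] (min_width=14, slack=1)
Line 8: ['letter', 'hard'] (min_width=11, slack=4)
Line 9: ['salt', 'to', 'an'] (min_width=10, slack=5)
Line 10: ['robot', 'heart'] (min_width=11, slack=4)
Line 11: ['from'] (min_width=4, slack=11)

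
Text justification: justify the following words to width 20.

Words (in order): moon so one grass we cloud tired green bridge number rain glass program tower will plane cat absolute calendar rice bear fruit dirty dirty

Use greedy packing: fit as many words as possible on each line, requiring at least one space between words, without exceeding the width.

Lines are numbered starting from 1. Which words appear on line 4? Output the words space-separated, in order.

Line 1: ['moon', 'so', 'one', 'grass', 'we'] (min_width=20, slack=0)
Line 2: ['cloud', 'tired', 'green'] (min_width=17, slack=3)
Line 3: ['bridge', 'number', 'rain'] (min_width=18, slack=2)
Line 4: ['glass', 'program', 'tower'] (min_width=19, slack=1)
Line 5: ['will', 'plane', 'cat'] (min_width=14, slack=6)
Line 6: ['absolute', 'calendar'] (min_width=17, slack=3)
Line 7: ['rice', 'bear', 'fruit'] (min_width=15, slack=5)
Line 8: ['dirty', 'dirty'] (min_width=11, slack=9)

Answer: glass program tower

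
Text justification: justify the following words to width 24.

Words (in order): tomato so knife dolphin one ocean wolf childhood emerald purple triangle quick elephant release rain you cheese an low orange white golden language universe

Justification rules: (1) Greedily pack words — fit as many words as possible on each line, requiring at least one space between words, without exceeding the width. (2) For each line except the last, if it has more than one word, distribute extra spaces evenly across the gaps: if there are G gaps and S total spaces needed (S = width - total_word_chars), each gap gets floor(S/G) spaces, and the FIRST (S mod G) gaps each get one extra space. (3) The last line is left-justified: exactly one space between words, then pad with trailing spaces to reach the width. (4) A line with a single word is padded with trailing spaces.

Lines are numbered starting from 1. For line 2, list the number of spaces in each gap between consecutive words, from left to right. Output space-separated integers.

Line 1: ['tomato', 'so', 'knife', 'dolphin'] (min_width=23, slack=1)
Line 2: ['one', 'ocean', 'wolf', 'childhood'] (min_width=24, slack=0)
Line 3: ['emerald', 'purple', 'triangle'] (min_width=23, slack=1)
Line 4: ['quick', 'elephant', 'release'] (min_width=22, slack=2)
Line 5: ['rain', 'you', 'cheese', 'an', 'low'] (min_width=22, slack=2)
Line 6: ['orange', 'white', 'golden'] (min_width=19, slack=5)
Line 7: ['language', 'universe'] (min_width=17, slack=7)

Answer: 1 1 1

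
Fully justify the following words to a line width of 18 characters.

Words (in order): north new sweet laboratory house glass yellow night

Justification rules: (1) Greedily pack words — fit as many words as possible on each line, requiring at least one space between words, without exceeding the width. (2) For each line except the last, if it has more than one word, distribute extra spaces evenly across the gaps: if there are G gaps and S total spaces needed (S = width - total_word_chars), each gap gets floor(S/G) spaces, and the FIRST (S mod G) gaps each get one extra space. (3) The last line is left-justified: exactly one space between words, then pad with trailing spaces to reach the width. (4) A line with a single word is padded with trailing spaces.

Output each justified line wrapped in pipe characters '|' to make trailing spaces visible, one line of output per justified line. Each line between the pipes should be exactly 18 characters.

Answer: |north   new  sweet|
|laboratory   house|
|glass yellow night|

Derivation:
Line 1: ['north', 'new', 'sweet'] (min_width=15, slack=3)
Line 2: ['laboratory', 'house'] (min_width=16, slack=2)
Line 3: ['glass', 'yellow', 'night'] (min_width=18, slack=0)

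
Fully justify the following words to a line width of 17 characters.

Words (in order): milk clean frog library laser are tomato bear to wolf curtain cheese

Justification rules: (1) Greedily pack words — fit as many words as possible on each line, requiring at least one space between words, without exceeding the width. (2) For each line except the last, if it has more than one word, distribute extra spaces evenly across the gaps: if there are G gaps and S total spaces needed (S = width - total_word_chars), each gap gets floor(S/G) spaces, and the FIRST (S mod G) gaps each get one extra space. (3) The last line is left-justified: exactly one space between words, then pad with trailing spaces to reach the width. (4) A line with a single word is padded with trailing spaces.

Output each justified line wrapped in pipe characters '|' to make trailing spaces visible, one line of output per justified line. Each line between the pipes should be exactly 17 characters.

Line 1: ['milk', 'clean', 'frog'] (min_width=15, slack=2)
Line 2: ['library', 'laser', 'are'] (min_width=17, slack=0)
Line 3: ['tomato', 'bear', 'to'] (min_width=14, slack=3)
Line 4: ['wolf', 'curtain'] (min_width=12, slack=5)
Line 5: ['cheese'] (min_width=6, slack=11)

Answer: |milk  clean  frog|
|library laser are|
|tomato   bear  to|
|wolf      curtain|
|cheese           |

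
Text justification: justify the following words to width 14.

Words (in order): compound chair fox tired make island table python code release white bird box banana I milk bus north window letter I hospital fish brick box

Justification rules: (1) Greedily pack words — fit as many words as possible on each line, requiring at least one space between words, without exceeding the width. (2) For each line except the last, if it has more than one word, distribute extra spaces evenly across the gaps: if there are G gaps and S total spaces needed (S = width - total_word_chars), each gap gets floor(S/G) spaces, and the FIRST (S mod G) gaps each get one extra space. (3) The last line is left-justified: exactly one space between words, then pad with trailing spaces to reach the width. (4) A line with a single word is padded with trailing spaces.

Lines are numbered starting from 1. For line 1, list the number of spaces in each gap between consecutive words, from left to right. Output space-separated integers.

Line 1: ['compound', 'chair'] (min_width=14, slack=0)
Line 2: ['fox', 'tired', 'make'] (min_width=14, slack=0)
Line 3: ['island', 'table'] (min_width=12, slack=2)
Line 4: ['python', 'code'] (min_width=11, slack=3)
Line 5: ['release', 'white'] (min_width=13, slack=1)
Line 6: ['bird', 'box'] (min_width=8, slack=6)
Line 7: ['banana', 'I', 'milk'] (min_width=13, slack=1)
Line 8: ['bus', 'north'] (min_width=9, slack=5)
Line 9: ['window', 'letter'] (min_width=13, slack=1)
Line 10: ['I', 'hospital'] (min_width=10, slack=4)
Line 11: ['fish', 'brick', 'box'] (min_width=14, slack=0)

Answer: 1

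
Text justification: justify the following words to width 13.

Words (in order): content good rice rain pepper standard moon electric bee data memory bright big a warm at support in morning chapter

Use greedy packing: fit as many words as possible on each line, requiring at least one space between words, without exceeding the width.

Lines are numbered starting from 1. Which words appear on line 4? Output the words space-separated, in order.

Answer: standard moon

Derivation:
Line 1: ['content', 'good'] (min_width=12, slack=1)
Line 2: ['rice', 'rain'] (min_width=9, slack=4)
Line 3: ['pepper'] (min_width=6, slack=7)
Line 4: ['standard', 'moon'] (min_width=13, slack=0)
Line 5: ['electric', 'bee'] (min_width=12, slack=1)
Line 6: ['data', 'memory'] (min_width=11, slack=2)
Line 7: ['bright', 'big', 'a'] (min_width=12, slack=1)
Line 8: ['warm', 'at'] (min_width=7, slack=6)
Line 9: ['support', 'in'] (min_width=10, slack=3)
Line 10: ['morning'] (min_width=7, slack=6)
Line 11: ['chapter'] (min_width=7, slack=6)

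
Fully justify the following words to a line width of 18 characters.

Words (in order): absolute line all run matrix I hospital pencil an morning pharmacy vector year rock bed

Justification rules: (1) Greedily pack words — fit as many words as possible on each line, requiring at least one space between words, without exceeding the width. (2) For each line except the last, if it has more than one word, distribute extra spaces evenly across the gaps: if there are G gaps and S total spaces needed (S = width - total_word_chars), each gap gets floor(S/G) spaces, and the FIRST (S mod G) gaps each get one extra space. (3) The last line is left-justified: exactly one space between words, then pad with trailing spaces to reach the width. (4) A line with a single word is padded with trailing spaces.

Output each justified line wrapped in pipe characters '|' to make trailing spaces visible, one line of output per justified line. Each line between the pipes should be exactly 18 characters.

Answer: |absolute  line all|
|run    matrix    I|
|hospital pencil an|
|morning   pharmacy|
|vector  year  rock|
|bed               |

Derivation:
Line 1: ['absolute', 'line', 'all'] (min_width=17, slack=1)
Line 2: ['run', 'matrix', 'I'] (min_width=12, slack=6)
Line 3: ['hospital', 'pencil', 'an'] (min_width=18, slack=0)
Line 4: ['morning', 'pharmacy'] (min_width=16, slack=2)
Line 5: ['vector', 'year', 'rock'] (min_width=16, slack=2)
Line 6: ['bed'] (min_width=3, slack=15)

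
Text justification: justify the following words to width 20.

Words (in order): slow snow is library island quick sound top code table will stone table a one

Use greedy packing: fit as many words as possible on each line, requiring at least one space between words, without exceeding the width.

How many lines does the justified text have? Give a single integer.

Line 1: ['slow', 'snow', 'is', 'library'] (min_width=20, slack=0)
Line 2: ['island', 'quick', 'sound'] (min_width=18, slack=2)
Line 3: ['top', 'code', 'table', 'will'] (min_width=19, slack=1)
Line 4: ['stone', 'table', 'a', 'one'] (min_width=17, slack=3)
Total lines: 4

Answer: 4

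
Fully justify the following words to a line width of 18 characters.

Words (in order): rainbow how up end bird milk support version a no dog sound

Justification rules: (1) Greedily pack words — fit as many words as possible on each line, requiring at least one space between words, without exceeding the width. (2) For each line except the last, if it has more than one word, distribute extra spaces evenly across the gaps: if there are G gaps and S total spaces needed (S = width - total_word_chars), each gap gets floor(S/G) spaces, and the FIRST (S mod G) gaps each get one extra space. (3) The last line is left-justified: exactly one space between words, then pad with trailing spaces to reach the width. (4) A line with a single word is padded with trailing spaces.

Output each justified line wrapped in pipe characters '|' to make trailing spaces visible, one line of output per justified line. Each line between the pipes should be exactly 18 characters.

Line 1: ['rainbow', 'how', 'up', 'end'] (min_width=18, slack=0)
Line 2: ['bird', 'milk', 'support'] (min_width=17, slack=1)
Line 3: ['version', 'a', 'no', 'dog'] (min_width=16, slack=2)
Line 4: ['sound'] (min_width=5, slack=13)

Answer: |rainbow how up end|
|bird  milk support|
|version  a  no dog|
|sound             |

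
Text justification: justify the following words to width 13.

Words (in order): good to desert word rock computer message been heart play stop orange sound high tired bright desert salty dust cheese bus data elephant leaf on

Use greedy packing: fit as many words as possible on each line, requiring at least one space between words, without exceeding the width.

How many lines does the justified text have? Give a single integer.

Answer: 13

Derivation:
Line 1: ['good', 'to'] (min_width=7, slack=6)
Line 2: ['desert', 'word'] (min_width=11, slack=2)
Line 3: ['rock', 'computer'] (min_width=13, slack=0)
Line 4: ['message', 'been'] (min_width=12, slack=1)
Line 5: ['heart', 'play'] (min_width=10, slack=3)
Line 6: ['stop', 'orange'] (min_width=11, slack=2)
Line 7: ['sound', 'high'] (min_width=10, slack=3)
Line 8: ['tired', 'bright'] (min_width=12, slack=1)
Line 9: ['desert', 'salty'] (min_width=12, slack=1)
Line 10: ['dust', 'cheese'] (min_width=11, slack=2)
Line 11: ['bus', 'data'] (min_width=8, slack=5)
Line 12: ['elephant', 'leaf'] (min_width=13, slack=0)
Line 13: ['on'] (min_width=2, slack=11)
Total lines: 13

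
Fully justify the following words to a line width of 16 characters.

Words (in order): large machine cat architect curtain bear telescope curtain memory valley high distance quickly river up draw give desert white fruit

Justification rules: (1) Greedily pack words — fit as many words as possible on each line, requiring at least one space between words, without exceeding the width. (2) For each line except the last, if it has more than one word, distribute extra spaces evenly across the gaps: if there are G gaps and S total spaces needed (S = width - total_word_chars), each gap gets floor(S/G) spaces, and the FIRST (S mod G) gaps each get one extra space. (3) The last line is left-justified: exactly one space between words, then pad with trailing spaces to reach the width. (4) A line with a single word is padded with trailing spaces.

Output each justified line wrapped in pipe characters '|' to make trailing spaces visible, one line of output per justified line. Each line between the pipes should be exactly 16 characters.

Line 1: ['large', 'machine'] (min_width=13, slack=3)
Line 2: ['cat', 'architect'] (min_width=13, slack=3)
Line 3: ['curtain', 'bear'] (min_width=12, slack=4)
Line 4: ['telescope'] (min_width=9, slack=7)
Line 5: ['curtain', 'memory'] (min_width=14, slack=2)
Line 6: ['valley', 'high'] (min_width=11, slack=5)
Line 7: ['distance', 'quickly'] (min_width=16, slack=0)
Line 8: ['river', 'up', 'draw'] (min_width=13, slack=3)
Line 9: ['give', 'desert'] (min_width=11, slack=5)
Line 10: ['white', 'fruit'] (min_width=11, slack=5)

Answer: |large    machine|
|cat    architect|
|curtain     bear|
|telescope       |
|curtain   memory|
|valley      high|
|distance quickly|
|river   up  draw|
|give      desert|
|white fruit     |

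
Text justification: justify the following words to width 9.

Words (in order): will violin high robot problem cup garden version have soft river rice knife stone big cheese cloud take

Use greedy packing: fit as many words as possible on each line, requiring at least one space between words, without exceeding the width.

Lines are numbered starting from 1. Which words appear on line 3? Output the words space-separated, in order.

Answer: high

Derivation:
Line 1: ['will'] (min_width=4, slack=5)
Line 2: ['violin'] (min_width=6, slack=3)
Line 3: ['high'] (min_width=4, slack=5)
Line 4: ['robot'] (min_width=5, slack=4)
Line 5: ['problem'] (min_width=7, slack=2)
Line 6: ['cup'] (min_width=3, slack=6)
Line 7: ['garden'] (min_width=6, slack=3)
Line 8: ['version'] (min_width=7, slack=2)
Line 9: ['have', 'soft'] (min_width=9, slack=0)
Line 10: ['river'] (min_width=5, slack=4)
Line 11: ['rice'] (min_width=4, slack=5)
Line 12: ['knife'] (min_width=5, slack=4)
Line 13: ['stone', 'big'] (min_width=9, slack=0)
Line 14: ['cheese'] (min_width=6, slack=3)
Line 15: ['cloud'] (min_width=5, slack=4)
Line 16: ['take'] (min_width=4, slack=5)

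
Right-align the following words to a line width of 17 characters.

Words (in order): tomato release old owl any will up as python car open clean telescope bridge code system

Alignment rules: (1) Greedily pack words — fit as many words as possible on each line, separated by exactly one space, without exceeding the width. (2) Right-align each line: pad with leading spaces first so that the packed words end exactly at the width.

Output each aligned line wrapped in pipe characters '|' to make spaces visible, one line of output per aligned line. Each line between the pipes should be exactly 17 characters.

Answer: |   tomato release|
| old owl any will|
| up as python car|
|       open clean|
| telescope bridge|
|      code system|

Derivation:
Line 1: ['tomato', 'release'] (min_width=14, slack=3)
Line 2: ['old', 'owl', 'any', 'will'] (min_width=16, slack=1)
Line 3: ['up', 'as', 'python', 'car'] (min_width=16, slack=1)
Line 4: ['open', 'clean'] (min_width=10, slack=7)
Line 5: ['telescope', 'bridge'] (min_width=16, slack=1)
Line 6: ['code', 'system'] (min_width=11, slack=6)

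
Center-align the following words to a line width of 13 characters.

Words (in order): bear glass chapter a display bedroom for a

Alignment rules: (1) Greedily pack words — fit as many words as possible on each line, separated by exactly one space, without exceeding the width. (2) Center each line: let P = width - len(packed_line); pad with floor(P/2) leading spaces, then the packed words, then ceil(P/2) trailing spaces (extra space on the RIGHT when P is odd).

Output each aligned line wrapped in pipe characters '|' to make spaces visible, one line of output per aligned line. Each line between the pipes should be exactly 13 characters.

Line 1: ['bear', 'glass'] (min_width=10, slack=3)
Line 2: ['chapter', 'a'] (min_width=9, slack=4)
Line 3: ['display'] (min_width=7, slack=6)
Line 4: ['bedroom', 'for', 'a'] (min_width=13, slack=0)

Answer: | bear glass  |
|  chapter a  |
|   display   |
|bedroom for a|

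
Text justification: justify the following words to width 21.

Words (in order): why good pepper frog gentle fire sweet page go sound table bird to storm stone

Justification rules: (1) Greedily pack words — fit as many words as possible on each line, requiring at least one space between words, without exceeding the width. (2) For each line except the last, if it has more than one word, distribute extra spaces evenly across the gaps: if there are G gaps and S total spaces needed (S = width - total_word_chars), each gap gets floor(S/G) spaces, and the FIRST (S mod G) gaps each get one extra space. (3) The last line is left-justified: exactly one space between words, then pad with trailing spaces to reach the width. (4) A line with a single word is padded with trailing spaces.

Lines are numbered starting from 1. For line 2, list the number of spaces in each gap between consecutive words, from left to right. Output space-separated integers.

Line 1: ['why', 'good', 'pepper', 'frog'] (min_width=20, slack=1)
Line 2: ['gentle', 'fire', 'sweet'] (min_width=17, slack=4)
Line 3: ['page', 'go', 'sound', 'table'] (min_width=19, slack=2)
Line 4: ['bird', 'to', 'storm', 'stone'] (min_width=19, slack=2)

Answer: 3 3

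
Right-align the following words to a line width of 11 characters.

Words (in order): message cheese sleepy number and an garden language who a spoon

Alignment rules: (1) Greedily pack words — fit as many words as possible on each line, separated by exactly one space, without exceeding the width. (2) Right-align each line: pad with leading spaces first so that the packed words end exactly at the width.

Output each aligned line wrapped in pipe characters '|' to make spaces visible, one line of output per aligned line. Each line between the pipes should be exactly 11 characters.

Answer: |    message|
|     cheese|
|     sleepy|
| number and|
|  an garden|
|   language|
|who a spoon|

Derivation:
Line 1: ['message'] (min_width=7, slack=4)
Line 2: ['cheese'] (min_width=6, slack=5)
Line 3: ['sleepy'] (min_width=6, slack=5)
Line 4: ['number', 'and'] (min_width=10, slack=1)
Line 5: ['an', 'garden'] (min_width=9, slack=2)
Line 6: ['language'] (min_width=8, slack=3)
Line 7: ['who', 'a', 'spoon'] (min_width=11, slack=0)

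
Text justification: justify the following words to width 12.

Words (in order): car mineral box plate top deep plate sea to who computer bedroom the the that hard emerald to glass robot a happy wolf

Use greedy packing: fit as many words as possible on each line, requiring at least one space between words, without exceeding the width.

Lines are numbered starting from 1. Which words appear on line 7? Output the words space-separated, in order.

Line 1: ['car', 'mineral'] (min_width=11, slack=1)
Line 2: ['box', 'plate'] (min_width=9, slack=3)
Line 3: ['top', 'deep'] (min_width=8, slack=4)
Line 4: ['plate', 'sea', 'to'] (min_width=12, slack=0)
Line 5: ['who', 'computer'] (min_width=12, slack=0)
Line 6: ['bedroom', 'the'] (min_width=11, slack=1)
Line 7: ['the', 'that'] (min_width=8, slack=4)
Line 8: ['hard', 'emerald'] (min_width=12, slack=0)
Line 9: ['to', 'glass'] (min_width=8, slack=4)
Line 10: ['robot', 'a'] (min_width=7, slack=5)
Line 11: ['happy', 'wolf'] (min_width=10, slack=2)

Answer: the that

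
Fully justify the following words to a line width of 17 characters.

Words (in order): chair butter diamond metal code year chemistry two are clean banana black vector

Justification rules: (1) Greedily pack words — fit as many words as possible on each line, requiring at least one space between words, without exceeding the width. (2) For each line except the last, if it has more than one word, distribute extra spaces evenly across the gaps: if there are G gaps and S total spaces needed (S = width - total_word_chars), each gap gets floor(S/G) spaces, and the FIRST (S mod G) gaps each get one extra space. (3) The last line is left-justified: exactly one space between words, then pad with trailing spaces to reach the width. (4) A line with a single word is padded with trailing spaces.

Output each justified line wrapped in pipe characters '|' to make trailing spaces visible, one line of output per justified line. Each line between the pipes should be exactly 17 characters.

Answer: |chair      butter|
|diamond     metal|
|code         year|
|chemistry two are|
|clean      banana|
|black vector     |

Derivation:
Line 1: ['chair', 'butter'] (min_width=12, slack=5)
Line 2: ['diamond', 'metal'] (min_width=13, slack=4)
Line 3: ['code', 'year'] (min_width=9, slack=8)
Line 4: ['chemistry', 'two', 'are'] (min_width=17, slack=0)
Line 5: ['clean', 'banana'] (min_width=12, slack=5)
Line 6: ['black', 'vector'] (min_width=12, slack=5)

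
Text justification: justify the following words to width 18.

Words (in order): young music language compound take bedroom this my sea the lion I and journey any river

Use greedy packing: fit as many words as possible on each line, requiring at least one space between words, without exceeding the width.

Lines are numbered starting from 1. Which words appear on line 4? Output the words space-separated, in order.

Answer: my sea the lion I

Derivation:
Line 1: ['young', 'music'] (min_width=11, slack=7)
Line 2: ['language', 'compound'] (min_width=17, slack=1)
Line 3: ['take', 'bedroom', 'this'] (min_width=17, slack=1)
Line 4: ['my', 'sea', 'the', 'lion', 'I'] (min_width=17, slack=1)
Line 5: ['and', 'journey', 'any'] (min_width=15, slack=3)
Line 6: ['river'] (min_width=5, slack=13)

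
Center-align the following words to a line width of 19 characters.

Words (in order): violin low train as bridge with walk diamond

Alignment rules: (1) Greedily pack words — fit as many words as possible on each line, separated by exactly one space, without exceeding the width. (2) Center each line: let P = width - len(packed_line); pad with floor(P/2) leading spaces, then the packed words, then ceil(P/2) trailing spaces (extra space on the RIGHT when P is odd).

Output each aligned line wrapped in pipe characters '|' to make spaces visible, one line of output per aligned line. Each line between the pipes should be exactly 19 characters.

Line 1: ['violin', 'low', 'train', 'as'] (min_width=19, slack=0)
Line 2: ['bridge', 'with', 'walk'] (min_width=16, slack=3)
Line 3: ['diamond'] (min_width=7, slack=12)

Answer: |violin low train as|
| bridge with walk  |
|      diamond      |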